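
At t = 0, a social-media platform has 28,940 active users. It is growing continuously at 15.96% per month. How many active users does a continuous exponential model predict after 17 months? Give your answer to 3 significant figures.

P(17) = 28940 · e^(0.1596·17) = 28940 · e^(2.7132)
= 28940 · 15.07745 ≈ 436341.29

≈ 436,000 active users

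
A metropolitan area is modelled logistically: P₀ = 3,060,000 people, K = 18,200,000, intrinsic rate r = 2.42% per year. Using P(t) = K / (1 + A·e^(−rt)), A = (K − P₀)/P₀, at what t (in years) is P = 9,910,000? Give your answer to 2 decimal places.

A = (18200000 − 3060000)/3060000 = 4.94771
9910000 = 18200000/(1 + 4.94771·e^(−0.0242t)) → 1 + 4.94771·e^(−0.0242t) = 1.83653
e^(−0.0242t) = 0.169074 → t = ln(5.91458)/0.0242 = 1.77742/0.0242

t ≈ 73.45 years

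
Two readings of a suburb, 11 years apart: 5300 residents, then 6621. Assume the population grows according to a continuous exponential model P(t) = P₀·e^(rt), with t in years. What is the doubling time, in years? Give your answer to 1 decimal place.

r = ln(6621/5300) / 11 = ln(1.24925) / 11 ≈ 0.020231 per year
doubling time = ln 2 / |r| = 0.69315 / 0.020231

doubling time ≈ 34.3 years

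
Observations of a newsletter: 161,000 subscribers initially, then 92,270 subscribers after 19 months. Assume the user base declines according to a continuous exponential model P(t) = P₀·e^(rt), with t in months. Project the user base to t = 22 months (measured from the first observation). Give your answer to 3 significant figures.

r = ln(92270/161000) / 19 ≈ -0.029299 per month
P(22) = 161000 · e^(-0.029299·22) = 161000 · 0.52488 ≈ 84505.9

≈ 84,500 subscribers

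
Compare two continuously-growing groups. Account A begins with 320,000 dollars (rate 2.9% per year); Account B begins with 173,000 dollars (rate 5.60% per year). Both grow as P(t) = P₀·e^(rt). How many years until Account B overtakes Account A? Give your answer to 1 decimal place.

t ≈ 22.8 years

320000·e^(0.029t) = 173000·e^(0.056t)
320000/173000 = e^((0.056 − 0.029)t) → ln(1.84971) = 0.027·t
t = 0.61503 / 0.027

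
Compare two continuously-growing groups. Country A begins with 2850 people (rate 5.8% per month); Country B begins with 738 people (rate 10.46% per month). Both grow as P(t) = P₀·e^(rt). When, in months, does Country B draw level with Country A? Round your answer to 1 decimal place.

2850·e^(0.058t) = 738·e^(0.1046t)
2850/738 = e^((0.1046 − 0.058)t) → ln(3.86179) = 0.0466·t
t = 1.35113 / 0.0466

t ≈ 29.0 months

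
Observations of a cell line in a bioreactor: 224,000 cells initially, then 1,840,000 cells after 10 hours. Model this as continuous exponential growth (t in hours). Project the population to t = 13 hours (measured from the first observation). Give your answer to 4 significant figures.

≈ 3,461,000 cells

r = ln(1840000/224000) / 10 ≈ 0.210587 per hour
P(13) = 224000 · e^(0.210587·13) = 224000 · 15.45044 ≈ 3460897.72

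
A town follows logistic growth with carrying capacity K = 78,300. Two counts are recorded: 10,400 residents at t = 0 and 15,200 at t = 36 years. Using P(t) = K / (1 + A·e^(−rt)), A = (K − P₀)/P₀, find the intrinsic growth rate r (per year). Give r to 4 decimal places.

A = (78300 − 10400)/10400 = 6.52885
15200 = 78300/(1 + 6.52885·e^(−r·36)) → e^(−36r) = (5.15132 − 1)/6.52885 = 0.635842
r = −ln(0.635842)/36 = 0.4528/36

r ≈ 0.0126 per year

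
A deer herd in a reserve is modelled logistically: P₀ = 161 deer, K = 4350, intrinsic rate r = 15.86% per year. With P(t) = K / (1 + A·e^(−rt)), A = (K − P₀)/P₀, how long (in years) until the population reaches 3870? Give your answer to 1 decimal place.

t ≈ 33.7 years

A = (4350 − 161)/161 = 26.01863
3870 = 4350/(1 + 26.01863·e^(−0.1586t)) → 1 + 26.01863·e^(−0.1586t) = 1.12403
e^(−0.1586t) = 0.004767 → t = ln(209.77523)/0.1586 = 5.34604/0.1586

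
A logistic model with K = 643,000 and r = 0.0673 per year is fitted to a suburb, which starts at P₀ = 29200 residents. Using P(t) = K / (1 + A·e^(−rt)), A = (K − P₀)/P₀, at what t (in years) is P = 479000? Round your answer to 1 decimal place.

A = (643000 − 29200)/29200 = 21.02055
479000 = 643000/(1 + 21.02055·e^(−0.0673t)) → 1 + 21.02055·e^(−0.0673t) = 1.34238
e^(−0.0673t) = 0.016288 → t = ln(61.39538)/0.0673 = 4.11733/0.0673

t ≈ 61.2 years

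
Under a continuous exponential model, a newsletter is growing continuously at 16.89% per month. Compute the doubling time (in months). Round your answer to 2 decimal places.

doubling time = ln(2) / |r| = 0.69315 / 0.1689

doubling time ≈ 4.10 months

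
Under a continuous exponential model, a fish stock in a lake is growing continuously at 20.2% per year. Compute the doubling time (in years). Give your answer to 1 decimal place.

doubling time ≈ 3.4 years

doubling time = ln(2) / |r| = 0.69315 / 0.202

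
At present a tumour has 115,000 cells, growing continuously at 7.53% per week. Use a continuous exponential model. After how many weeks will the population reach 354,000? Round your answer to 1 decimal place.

354000 = 115000 · e^(0.0753·t)
t = ln(354000/115000) / 0.0753 = ln(3.07826) / 0.0753 = 1.12436 / 0.0753

t ≈ 14.9 weeks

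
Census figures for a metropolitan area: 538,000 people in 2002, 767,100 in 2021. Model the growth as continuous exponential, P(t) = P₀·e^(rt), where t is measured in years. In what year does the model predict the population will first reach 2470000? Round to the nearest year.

r = ln(767100/538000) / 19 = 0.35476/19 ≈ 0.018672 per year
t = ln(2470000/538000) / r = 1.52411/0.018672 ≈ 81.63 years after 2002

year 2084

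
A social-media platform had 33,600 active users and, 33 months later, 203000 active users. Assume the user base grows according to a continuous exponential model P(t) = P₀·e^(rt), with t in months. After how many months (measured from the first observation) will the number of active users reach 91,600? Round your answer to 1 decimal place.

r = ln(203000/33600) / 33 ≈ 0.054505 per month
t = ln(91600/33600) / r = 1.00291 / 0.054505 ≈ 18.4

t ≈ 18.4 months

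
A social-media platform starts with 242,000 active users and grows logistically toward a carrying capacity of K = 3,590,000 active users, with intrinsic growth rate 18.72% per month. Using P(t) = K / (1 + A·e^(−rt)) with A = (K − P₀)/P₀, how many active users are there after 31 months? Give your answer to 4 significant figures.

≈ 3,446,000 active users

A = (3590000 − 242000)/242000 = 13.83471
P(31) = 3590000 / (1 + 13.83471·e^(−0.1872·31)) = 3590000 / (1 + 13.83471·0.003018)
= 3590000 / 1.04175 ≈ 3446119.26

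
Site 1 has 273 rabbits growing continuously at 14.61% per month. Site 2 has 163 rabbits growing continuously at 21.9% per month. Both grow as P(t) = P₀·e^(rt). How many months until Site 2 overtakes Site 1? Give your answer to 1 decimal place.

273·e^(0.1461t) = 163·e^(0.219t)
273/163 = e^((0.219 − 0.1461)t) → ln(1.67485) = 0.0729·t
t = 0.51572 / 0.0729

t ≈ 7.1 months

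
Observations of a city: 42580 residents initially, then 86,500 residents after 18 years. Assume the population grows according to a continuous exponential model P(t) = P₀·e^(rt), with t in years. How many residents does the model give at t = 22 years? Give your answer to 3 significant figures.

r = ln(86500/42580) / 18 ≈ 0.039376 per year
P(22) = 42580 · e^(0.039376·22) = 42580 · 2.37801 ≈ 101255.46

≈ 101,000 residents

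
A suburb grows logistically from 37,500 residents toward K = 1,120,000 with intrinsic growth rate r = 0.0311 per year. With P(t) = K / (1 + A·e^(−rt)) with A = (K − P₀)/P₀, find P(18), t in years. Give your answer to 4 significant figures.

≈ 64,030 residents

A = (1120000 − 37500)/37500 = 28.86667
P(18) = 1120000 / (1 + 28.86667·e^(−0.0311·18)) = 1120000 / (1 + 28.86667·0.571323)
= 1120000 / 17.4922 ≈ 64028.54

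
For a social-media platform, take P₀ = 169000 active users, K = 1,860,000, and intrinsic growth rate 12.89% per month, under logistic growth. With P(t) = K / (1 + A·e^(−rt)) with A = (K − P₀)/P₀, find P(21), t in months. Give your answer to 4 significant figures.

≈ 1,115,000 active users

A = (1860000 − 169000)/169000 = 10.00592
P(21) = 1860000 / (1 + 10.00592·e^(−0.1289·21)) = 1860000 / (1 + 10.00592·0.066743)
= 1860000 / 1.66783 ≈ 1115222.35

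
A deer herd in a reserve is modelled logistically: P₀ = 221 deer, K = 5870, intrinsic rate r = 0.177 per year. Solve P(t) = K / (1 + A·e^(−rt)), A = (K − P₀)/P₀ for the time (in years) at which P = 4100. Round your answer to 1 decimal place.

t ≈ 23.1 years

A = (5870 − 221)/221 = 25.56109
4100 = 5870/(1 + 25.56109·e^(−0.177t)) → 1 + 25.56109·e^(−0.177t) = 1.43171
e^(−0.177t) = 0.016889 → t = ln(59.2093)/0.177 = 4.08108/0.177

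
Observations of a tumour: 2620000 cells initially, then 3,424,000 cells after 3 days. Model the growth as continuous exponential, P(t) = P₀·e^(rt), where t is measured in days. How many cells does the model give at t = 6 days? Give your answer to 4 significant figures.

≈ 4,475,000 cells

r = ln(3424000/2620000) / 3 ≈ 0.089212 per day
P(6) = 2620000 · e^(0.089212·6) = 2620000 · 1.70791 ≈ 4474723.66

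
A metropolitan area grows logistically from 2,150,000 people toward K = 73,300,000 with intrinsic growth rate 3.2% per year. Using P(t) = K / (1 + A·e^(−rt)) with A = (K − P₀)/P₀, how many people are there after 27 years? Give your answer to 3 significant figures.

A = (73300000 − 2150000)/2150000 = 33.09302
P(27) = 73300000 / (1 + 33.09302·e^(−0.032·27)) = 73300000 / (1 + 33.09302·0.421473)
= 73300000 / 14.94781 ≈ 4903728.48

≈ 4,900,000 people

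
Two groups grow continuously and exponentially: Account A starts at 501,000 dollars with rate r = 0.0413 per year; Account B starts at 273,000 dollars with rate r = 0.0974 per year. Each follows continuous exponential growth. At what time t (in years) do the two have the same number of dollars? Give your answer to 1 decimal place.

t ≈ 10.8 years

501000·e^(0.0413t) = 273000·e^(0.0974t)
501000/273000 = e^((0.0974 − 0.0413)t) → ln(1.83516) = 0.0561·t
t = 0.60713 / 0.0561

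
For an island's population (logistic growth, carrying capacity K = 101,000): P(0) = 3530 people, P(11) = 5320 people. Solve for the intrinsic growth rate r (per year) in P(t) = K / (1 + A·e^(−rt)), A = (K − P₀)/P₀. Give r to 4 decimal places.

r ≈ 0.0390 per year

A = (101000 − 3530)/3530 = 27.6119
5320 = 101000/(1 + 27.6119·e^(−r·11)) → e^(−11r) = (18.98496 − 1)/27.6119 = 0.651348
r = −ln(0.651348)/11 = 0.42871/11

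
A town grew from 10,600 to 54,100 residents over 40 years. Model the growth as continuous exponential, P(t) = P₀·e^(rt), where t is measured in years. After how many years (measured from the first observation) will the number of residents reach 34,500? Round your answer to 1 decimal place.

r = ln(54100/10600) / 40 ≈ 0.04075 per year
t = ln(34500/10600) / r = 1.18011 / 0.04075 ≈ 28.96

t ≈ 29.0 years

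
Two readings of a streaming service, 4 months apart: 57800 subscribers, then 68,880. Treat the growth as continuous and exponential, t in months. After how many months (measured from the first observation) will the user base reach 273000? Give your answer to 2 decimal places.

t ≈ 35.41 months

r = ln(68880/57800) / 4 ≈ 0.043844 per month
t = ln(273000/57800) / r = 1.55248 / 0.043844 ≈ 35.409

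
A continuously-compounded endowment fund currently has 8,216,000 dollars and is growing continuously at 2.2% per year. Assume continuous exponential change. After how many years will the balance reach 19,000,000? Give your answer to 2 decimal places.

t ≈ 38.11 years

19000000 = 8216000 · e^(0.022·t)
t = ln(19000000/8216000) / 0.022 = ln(2.31256) / 0.022 = 0.83836 / 0.022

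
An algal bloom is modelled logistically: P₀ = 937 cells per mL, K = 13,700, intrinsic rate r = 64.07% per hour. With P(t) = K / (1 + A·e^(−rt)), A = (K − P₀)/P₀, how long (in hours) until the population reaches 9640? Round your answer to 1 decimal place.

t ≈ 5.4 hours

A = (13700 − 937)/937 = 13.62113
9640 = 13700/(1 + 13.62113·e^(−0.6407t)) → 1 + 13.62113·e^(−0.6407t) = 1.42116
e^(−0.6407t) = 0.03092 → t = ln(32.3418)/0.6407 = 3.47636/0.6407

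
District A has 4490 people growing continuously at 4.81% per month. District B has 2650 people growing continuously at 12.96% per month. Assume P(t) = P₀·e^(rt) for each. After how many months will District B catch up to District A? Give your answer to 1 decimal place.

4490·e^(0.0481t) = 2650·e^(0.1296t)
4490/2650 = e^((0.1296 − 0.0481)t) → ln(1.69434) = 0.0815·t
t = 0.52729 / 0.0815

t ≈ 6.5 months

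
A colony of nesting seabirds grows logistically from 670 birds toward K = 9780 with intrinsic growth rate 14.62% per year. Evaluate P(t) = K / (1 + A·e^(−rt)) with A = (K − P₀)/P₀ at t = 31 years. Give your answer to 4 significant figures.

≈ 8,532 birds

A = (9780 − 670)/670 = 13.59701
P(31) = 9780 / (1 + 13.59701·e^(−0.1462·31)) = 9780 / (1 + 13.59701·0.010757)
= 9780 / 1.14626 ≈ 8532.07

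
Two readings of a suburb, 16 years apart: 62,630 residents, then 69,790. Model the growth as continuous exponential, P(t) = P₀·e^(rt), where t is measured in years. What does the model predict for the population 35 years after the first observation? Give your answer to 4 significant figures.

r = ln(69790/62630) / 16 ≈ 0.006765 per year
P(35) = 62630 · e^(0.006765·35) = 62630 · 1.26717 ≈ 79363.08

≈ 79,360 residents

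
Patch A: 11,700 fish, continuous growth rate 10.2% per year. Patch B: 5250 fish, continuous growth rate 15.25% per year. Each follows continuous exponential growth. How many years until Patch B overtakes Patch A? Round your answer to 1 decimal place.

t ≈ 15.9 years

11700·e^(0.102t) = 5250·e^(0.1525t)
11700/5250 = e^((0.1525 − 0.102)t) → ln(2.22857) = 0.0505·t
t = 0.80136 / 0.0505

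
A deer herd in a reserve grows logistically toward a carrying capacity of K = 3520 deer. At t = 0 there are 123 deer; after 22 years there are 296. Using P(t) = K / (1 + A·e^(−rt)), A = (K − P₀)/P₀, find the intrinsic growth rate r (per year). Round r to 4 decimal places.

A = (3520 − 123)/123 = 27.61789
296 = 3520/(1 + 27.61789·e^(−r·22)) → e^(−22r) = (11.89189 − 1)/27.61789 = 0.394378
r = −ln(0.394378)/22 = 0.93044/22

r ≈ 0.0423 per year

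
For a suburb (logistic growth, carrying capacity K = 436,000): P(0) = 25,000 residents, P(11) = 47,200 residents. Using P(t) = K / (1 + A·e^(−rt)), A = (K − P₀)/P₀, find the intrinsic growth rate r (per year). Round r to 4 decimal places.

r ≈ 0.0628 per year

A = (436000 − 25000)/25000 = 16.44
47200 = 436000/(1 + 16.44·e^(−r·11)) → e^(−11r) = (9.23729 − 1)/16.44 = 0.501052
r = −ln(0.501052)/11 = 0.69105/11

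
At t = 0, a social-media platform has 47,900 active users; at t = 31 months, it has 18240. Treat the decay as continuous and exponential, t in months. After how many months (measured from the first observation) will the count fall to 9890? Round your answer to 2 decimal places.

r = ln(18240/47900) / 31 ≈ -0.031145 per month
t = ln(9890/47900) / r = -1.57759 / -0.031145 ≈ 50.653

t ≈ 50.65 months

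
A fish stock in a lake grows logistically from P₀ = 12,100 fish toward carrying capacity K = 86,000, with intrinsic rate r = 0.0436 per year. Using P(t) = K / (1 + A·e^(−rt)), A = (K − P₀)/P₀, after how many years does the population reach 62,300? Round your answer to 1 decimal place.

A = (86000 − 12100)/12100 = 6.10744
62300 = 86000/(1 + 6.10744·e^(−0.0436t)) → 1 + 6.10744·e^(−0.0436t) = 1.38042
e^(−0.0436t) = 0.062288 → t = ln(16.05457)/0.0436 = 2.77599/0.0436

t ≈ 63.7 years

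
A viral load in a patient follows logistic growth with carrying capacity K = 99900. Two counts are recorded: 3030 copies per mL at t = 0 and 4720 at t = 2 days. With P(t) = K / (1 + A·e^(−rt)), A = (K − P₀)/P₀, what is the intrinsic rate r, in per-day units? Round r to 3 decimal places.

r ≈ 0.230 per day

A = (99900 − 3030)/3030 = 31.9703
4720 = 99900/(1 + 31.9703·e^(−r·2)) → e^(−2r) = (21.16525 − 1)/31.9703 = 0.63075
r = −ln(0.63075)/2 = 0.46085/2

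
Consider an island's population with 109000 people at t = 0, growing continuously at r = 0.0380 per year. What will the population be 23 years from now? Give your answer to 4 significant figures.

≈ 261,200 people

P(23) = 109000 · e^(0.038·23) = 109000 · e^(0.874)
= 109000 · 2.39648 ≈ 261216.06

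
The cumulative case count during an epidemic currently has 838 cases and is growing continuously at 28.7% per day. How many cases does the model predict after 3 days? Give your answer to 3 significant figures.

≈ 1,980 cases

P(3) = 838 · e^(0.287·3) = 838 · e^(0.861)
= 838 · 2.36553 ≈ 1982.31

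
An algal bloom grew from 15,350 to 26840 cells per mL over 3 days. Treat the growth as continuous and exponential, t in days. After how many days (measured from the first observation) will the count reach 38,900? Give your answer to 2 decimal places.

t ≈ 4.99 days

r = ln(26840/15350) / 3 ≈ 0.186259 per day
t = ln(38900/15350) / r = 0.92988 / 0.186259 ≈ 4.992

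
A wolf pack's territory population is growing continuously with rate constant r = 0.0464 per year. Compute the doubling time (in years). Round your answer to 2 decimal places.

doubling time = ln(2) / |r| = 0.69315 / 0.0464

doubling time ≈ 14.94 years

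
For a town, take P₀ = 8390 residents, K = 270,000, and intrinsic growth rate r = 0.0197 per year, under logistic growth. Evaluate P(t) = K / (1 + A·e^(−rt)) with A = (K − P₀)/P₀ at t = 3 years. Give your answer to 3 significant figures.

A = (270000 − 8390)/8390 = 31.18117
P(3) = 270000 / (1 + 31.18117·e^(−0.0197·3)) = 270000 / (1 + 31.18117·0.942613)
= 270000 / 30.39176 ≈ 8883.99

≈ 8,880 residents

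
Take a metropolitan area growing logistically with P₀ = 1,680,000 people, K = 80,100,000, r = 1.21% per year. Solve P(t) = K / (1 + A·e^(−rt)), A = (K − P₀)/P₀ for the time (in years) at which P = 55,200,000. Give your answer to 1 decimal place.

t ≈ 383.4 years

A = (80100000 − 1680000)/1680000 = 46.67857
55200000 = 80100000/(1 + 46.67857·e^(−0.0121t)) → 1 + 46.67857·e^(−0.0121t) = 1.45109
e^(−0.0121t) = 0.009664 → t = ln(103.48021)/0.0121 = 4.63938/0.0121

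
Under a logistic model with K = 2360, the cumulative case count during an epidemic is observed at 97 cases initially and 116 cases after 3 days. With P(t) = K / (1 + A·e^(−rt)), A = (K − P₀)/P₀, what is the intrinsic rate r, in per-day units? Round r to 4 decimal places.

A = (2360 − 97)/97 = 23.3299
116 = 2360/(1 + 23.3299·e^(−r·3)) → e^(−3r) = (20.34483 − 1)/23.3299 = 0.829186
r = −ln(0.829186)/3 = 0.18731/3

r ≈ 0.0624 per day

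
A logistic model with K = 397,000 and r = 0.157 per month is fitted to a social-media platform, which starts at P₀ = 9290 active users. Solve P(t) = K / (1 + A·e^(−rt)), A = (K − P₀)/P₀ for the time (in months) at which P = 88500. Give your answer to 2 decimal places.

A = (397000 − 9290)/9290 = 41.73412
88500 = 397000/(1 + 41.73412·e^(−0.157t)) → 1 + 41.73412·e^(−0.157t) = 4.48588
e^(−0.157t) = 0.083526 → t = ln(11.97235)/0.157 = 2.4826/0.157

t ≈ 15.81 months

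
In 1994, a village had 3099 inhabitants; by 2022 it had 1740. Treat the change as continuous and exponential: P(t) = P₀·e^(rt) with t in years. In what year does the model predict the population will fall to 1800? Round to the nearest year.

r = ln(1740/3099) / 28 = -0.57719/28 ≈ -0.020614 per year
t = ln(1800/3099) / r = -0.54329/-0.020614 ≈ 26.36 years after 1994

year 2020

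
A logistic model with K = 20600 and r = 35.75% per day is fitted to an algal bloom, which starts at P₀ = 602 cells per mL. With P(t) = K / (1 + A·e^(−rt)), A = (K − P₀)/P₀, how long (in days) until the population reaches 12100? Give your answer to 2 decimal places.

A = (20600 − 602)/602 = 33.21927
12100 = 20600/(1 + 33.21927·e^(−0.3575t)) → 1 + 33.21927·e^(−0.3575t) = 1.70248
e^(−0.3575t) = 0.021147 → t = ln(47.28861)/0.3575 = 3.85627/0.3575

t ≈ 10.79 days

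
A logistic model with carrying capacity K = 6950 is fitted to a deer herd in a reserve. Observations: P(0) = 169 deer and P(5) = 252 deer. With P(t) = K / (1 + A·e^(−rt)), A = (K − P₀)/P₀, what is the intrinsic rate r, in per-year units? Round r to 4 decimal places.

A = (6950 − 169)/169 = 40.12426
252 = 6950/(1 + 40.12426·e^(−r·5)) → e^(−5r) = (27.57937 − 1)/40.12426 = 0.662426
r = −ln(0.662426)/5 = 0.41185/5

r ≈ 0.0824 per year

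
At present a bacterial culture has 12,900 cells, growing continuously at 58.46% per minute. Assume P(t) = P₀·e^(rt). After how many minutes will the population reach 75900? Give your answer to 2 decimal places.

75900 = 12900 · e^(0.5846·t)
t = ln(75900/12900) / 0.5846 = ln(5.88372) / 0.5846 = 1.77219 / 0.5846

t ≈ 3.03 minutes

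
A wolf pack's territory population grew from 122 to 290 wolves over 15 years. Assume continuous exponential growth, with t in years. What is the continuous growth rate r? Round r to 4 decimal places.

290 = 122 · e^(r·15)
e^(15r) = 290/122 = 2.37705
r = ln(2.37705) / 15 = 0.86586 / 15

r ≈ 0.0577 per year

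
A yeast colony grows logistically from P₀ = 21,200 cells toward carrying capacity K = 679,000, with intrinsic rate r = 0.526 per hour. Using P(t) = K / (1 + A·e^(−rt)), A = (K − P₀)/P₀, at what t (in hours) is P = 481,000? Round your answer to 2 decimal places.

t ≈ 8.22 hours

A = (679000 − 21200)/21200 = 31.0283
481000 = 679000/(1 + 31.0283·e^(−0.526t)) → 1 + 31.0283·e^(−0.526t) = 1.41164
e^(−0.526t) = 0.013267 → t = ln(75.37683)/0.526 = 4.3225/0.526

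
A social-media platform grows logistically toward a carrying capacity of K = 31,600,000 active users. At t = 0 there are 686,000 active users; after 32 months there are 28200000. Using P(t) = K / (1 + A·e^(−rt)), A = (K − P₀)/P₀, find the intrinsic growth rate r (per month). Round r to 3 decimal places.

A = (31600000 − 686000)/686000 = 45.06414
28200000 = 31600000/(1 + 45.06414·e^(−r·32)) → e^(−32r) = (1.12057 − 1)/45.06414 = 0.002675
r = −ln(0.002675)/32 = 5.92363/32

r ≈ 0.185 per month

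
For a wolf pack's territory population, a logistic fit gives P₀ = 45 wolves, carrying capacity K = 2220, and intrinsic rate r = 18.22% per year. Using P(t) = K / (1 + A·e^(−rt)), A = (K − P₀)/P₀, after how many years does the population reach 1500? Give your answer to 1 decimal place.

t ≈ 25.3 years

A = (2220 − 45)/45 = 48.33333
1500 = 2220/(1 + 48.33333·e^(−0.1822t)) → 1 + 48.33333·e^(−0.1822t) = 1.48
e^(−0.1822t) = 0.009931 → t = ln(100.69444)/0.1822 = 4.61209/0.1822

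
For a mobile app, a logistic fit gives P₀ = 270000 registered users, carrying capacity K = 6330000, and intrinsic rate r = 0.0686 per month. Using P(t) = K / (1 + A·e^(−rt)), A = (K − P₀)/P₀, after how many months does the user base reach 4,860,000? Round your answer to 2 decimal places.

A = (6330000 − 270000)/270000 = 22.44444
4860000 = 6330000/(1 + 22.44444·e^(−0.0686t)) → 1 + 22.44444·e^(−0.0686t) = 1.30247
e^(−0.0686t) = 0.013476 → t = ln(74.20408)/0.0686 = 4.30682/0.0686

t ≈ 62.78 months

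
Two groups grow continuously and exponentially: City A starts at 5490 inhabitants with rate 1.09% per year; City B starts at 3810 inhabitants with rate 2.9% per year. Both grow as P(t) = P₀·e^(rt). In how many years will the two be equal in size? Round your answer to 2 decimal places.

t ≈ 20.18 years

5490·e^(0.0109t) = 3810·e^(0.029t)
5490/3810 = e^((0.029 − 0.0109)t) → ln(1.44094) = 0.0181·t
t = 0.3653 / 0.0181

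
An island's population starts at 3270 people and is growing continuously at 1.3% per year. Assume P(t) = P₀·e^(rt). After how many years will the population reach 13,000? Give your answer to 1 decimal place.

t ≈ 106.2 years

13000 = 3270 · e^(0.013·t)
t = ln(13000/3270) / 0.013 = ln(3.97554) / 0.013 = 1.38016 / 0.013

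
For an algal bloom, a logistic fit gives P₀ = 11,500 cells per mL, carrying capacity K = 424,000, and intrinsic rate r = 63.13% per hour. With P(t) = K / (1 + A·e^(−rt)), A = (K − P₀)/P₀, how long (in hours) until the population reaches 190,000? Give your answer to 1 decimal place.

A = (424000 − 11500)/11500 = 35.86957
190000 = 424000/(1 + 35.86957·e^(−0.6313t)) → 1 + 35.86957·e^(−0.6313t) = 2.23158
e^(−0.6313t) = 0.034335 → t = ln(29.12486)/0.6313 = 3.37159/0.6313

t ≈ 5.3 hours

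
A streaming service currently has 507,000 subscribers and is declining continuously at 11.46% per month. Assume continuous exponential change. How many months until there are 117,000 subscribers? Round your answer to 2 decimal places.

t ≈ 12.80 months

117000 = 507000 · e^(-0.1146·t)
t = ln(117000/507000) / -0.1146 = ln(0.23077) / -0.1146 = -1.46634 / -0.1146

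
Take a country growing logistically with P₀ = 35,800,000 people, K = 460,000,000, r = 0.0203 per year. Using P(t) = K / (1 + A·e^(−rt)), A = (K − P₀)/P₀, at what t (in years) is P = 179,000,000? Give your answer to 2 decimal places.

t ≈ 99.57 years

A = (460000000 − 35800000)/35800000 = 11.84916
179000000 = 460000000/(1 + 11.84916·e^(−0.0203t)) → 1 + 11.84916·e^(−0.0203t) = 2.56983
e^(−0.0203t) = 0.132485 → t = ln(7.54804)/0.0203 = 2.02129/0.0203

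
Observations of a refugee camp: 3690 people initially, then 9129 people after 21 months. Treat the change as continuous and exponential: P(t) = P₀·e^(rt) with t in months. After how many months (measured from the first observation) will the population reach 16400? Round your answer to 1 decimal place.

r = ln(9129/3690) / 21 ≈ 0.043135 per month
t = ln(16400/3690) / r = 1.49165 / 0.043135 ≈ 34.581

t ≈ 34.6 months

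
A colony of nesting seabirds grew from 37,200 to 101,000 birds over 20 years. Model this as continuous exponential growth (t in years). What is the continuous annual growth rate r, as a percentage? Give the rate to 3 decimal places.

101000 = 37200 · e^(r·20)
e^(20r) = 101000/37200 = 2.71505
r = ln(2.71505) / 20 = 0.99881 / 20

r ≈ 4.994% per year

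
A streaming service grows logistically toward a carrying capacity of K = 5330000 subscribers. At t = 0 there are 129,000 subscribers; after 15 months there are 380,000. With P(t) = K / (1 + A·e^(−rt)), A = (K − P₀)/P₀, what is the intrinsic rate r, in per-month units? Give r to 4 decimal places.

A = (5330000 − 129000)/129000 = 40.31783
380000 = 5330000/(1 + 40.31783·e^(−r·15)) → e^(−15r) = (14.02632 − 1)/40.31783 = 0.323091
r = −ln(0.323091)/15 = 1.12982/15

r ≈ 0.0753 per month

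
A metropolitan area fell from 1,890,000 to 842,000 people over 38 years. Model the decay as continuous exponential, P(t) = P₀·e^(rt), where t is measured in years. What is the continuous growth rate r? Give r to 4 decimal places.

r ≈ -0.0213 per year

842000 = 1890000 · e^(r·38)
e^(38r) = 842000/1890000 = 0.4455
r = ln(0.4455) / 38 = -0.80855 / 38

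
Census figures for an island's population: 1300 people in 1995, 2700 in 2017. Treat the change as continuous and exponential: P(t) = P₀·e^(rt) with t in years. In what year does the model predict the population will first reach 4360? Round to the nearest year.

year 2031

r = ln(2700/1300) / 22 = 0.73089/22 ≈ 0.033222 per year
t = ln(4360/1300) / r = 1.21011/0.033222 ≈ 36.42 years after 1995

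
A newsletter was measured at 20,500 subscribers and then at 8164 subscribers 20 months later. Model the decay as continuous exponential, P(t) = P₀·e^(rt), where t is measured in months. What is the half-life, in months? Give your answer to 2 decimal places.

r = ln(8164/20500) / 20 = ln(0.39824) / 20 ≈ -0.046035 per month
half-life = ln 2 / |r| = 0.69315 / 0.046035

half-life ≈ 15.06 months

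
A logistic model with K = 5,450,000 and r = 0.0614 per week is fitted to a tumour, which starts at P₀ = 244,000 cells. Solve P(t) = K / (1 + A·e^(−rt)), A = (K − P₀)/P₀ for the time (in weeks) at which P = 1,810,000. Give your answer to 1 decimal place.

A = (5450000 − 244000)/244000 = 21.33607
1810000 = 5450000/(1 + 21.33607·e^(−0.0614t)) → 1 + 21.33607·e^(−0.0614t) = 3.01105
e^(−0.0614t) = 0.094256 → t = ln(10.60942)/0.0614 = 2.36174/0.0614

t ≈ 38.5 weeks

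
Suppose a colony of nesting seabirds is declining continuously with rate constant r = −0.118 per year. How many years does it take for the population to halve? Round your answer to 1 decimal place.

half-life = ln(2) / |r| = 0.69315 / 0.118

half-life ≈ 5.9 years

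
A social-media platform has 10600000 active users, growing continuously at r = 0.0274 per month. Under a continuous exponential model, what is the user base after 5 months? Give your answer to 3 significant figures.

≈ 12,200,000 active users

P(5) = 10600000 · e^(0.0274·5) = 10600000 · e^(0.137)
= 10600000 · 1.14683 ≈ 12156378.37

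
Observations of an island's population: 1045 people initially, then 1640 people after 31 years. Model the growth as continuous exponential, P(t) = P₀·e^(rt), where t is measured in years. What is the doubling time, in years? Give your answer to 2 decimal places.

r = ln(1640/1045) / 31 = ln(1.56938) / 31 ≈ 0.014538 per year
doubling time = ln 2 / |r| = 0.69315 / 0.014538

doubling time ≈ 47.68 years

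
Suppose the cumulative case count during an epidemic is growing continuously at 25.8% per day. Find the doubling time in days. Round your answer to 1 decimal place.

doubling time = ln(2) / |r| = 0.69315 / 0.258

doubling time ≈ 2.7 days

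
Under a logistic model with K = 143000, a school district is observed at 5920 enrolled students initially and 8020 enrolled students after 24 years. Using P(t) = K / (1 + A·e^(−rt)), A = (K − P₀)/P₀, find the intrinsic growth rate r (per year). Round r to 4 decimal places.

r ≈ 0.0133 per year

A = (143000 − 5920)/5920 = 23.15541
8020 = 143000/(1 + 23.15541·e^(−r·24)) → e^(−24r) = (17.83042 − 1)/23.15541 = 0.726846
r = −ln(0.726846)/24 = 0.31904/24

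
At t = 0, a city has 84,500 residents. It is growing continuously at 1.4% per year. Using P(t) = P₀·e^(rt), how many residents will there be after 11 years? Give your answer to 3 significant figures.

≈ 98,600 residents

P(11) = 84500 · e^(0.014·11) = 84500 · e^(0.154)
= 84500 · 1.16649 ≈ 98568.48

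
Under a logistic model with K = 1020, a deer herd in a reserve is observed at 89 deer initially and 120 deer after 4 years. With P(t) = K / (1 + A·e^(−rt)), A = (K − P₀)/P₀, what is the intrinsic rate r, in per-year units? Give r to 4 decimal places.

A = (1020 − 89)/89 = 10.46067
120 = 1020/(1 + 10.46067·e^(−r·4)) → e^(−4r) = (8.5 − 1)/10.46067 = 0.716971
r = −ln(0.716971)/4 = 0.33272/4

r ≈ 0.0832 per year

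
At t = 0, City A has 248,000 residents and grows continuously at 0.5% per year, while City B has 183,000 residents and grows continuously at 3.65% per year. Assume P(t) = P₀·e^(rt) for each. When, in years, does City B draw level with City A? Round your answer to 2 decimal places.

248000·e^(0.005t) = 183000·e^(0.0365t)
248000/183000 = e^((0.0365 − 0.005)t) → ln(1.35519) = 0.0315·t
t = 0.30394 / 0.0315

t ≈ 9.65 years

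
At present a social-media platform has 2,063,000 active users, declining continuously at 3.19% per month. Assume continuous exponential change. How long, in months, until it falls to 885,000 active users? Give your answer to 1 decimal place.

885000 = 2063000 · e^(-0.0319·t)
t = ln(885000/2063000) / -0.0319 = ln(0.42899) / -0.0319 = -0.84633 / -0.0319

t ≈ 26.5 months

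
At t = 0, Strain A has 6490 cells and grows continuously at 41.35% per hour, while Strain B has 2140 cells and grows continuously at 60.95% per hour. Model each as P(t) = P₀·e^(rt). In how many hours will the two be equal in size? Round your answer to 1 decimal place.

t ≈ 5.7 hours

6490·e^(0.4135t) = 2140·e^(0.6095t)
6490/2140 = e^((0.6095 − 0.4135)t) → ln(3.03271) = 0.196·t
t = 1.10946 / 0.196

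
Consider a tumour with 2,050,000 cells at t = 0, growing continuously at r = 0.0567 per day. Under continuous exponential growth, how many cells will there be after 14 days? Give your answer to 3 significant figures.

≈ 4,530,000 cells

P(14) = 2050000 · e^(0.0567·14) = 2050000 · e^(0.7938)
= 2050000 · 2.21179 ≈ 4534159.79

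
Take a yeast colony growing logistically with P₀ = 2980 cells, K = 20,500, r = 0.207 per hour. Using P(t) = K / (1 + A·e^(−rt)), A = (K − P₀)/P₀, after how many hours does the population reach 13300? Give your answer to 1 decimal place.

A = (20500 − 2980)/2980 = 5.87919
13300 = 20500/(1 + 5.87919·e^(−0.207t)) → 1 + 5.87919·e^(−0.207t) = 1.54135
e^(−0.207t) = 0.09208 → t = ln(10.86018)/0.207 = 2.3851/0.207

t ≈ 11.5 hours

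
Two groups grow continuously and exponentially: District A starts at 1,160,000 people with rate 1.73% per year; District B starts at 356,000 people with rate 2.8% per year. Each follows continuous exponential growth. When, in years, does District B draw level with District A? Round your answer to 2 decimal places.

1160000·e^(0.0173t) = 356000·e^(0.028t)
1160000/356000 = e^((0.028 − 0.0173)t) → ln(3.25843) = 0.0107·t
t = 1.18124 / 0.0107

t ≈ 110.40 years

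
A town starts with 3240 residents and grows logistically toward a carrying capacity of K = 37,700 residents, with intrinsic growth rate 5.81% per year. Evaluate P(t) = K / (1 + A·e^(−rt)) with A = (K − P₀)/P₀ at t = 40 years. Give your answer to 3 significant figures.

A = (37700 − 3240)/3240 = 10.6358
P(40) = 37700 / (1 + 10.6358·e^(−0.0581·40)) = 37700 / (1 + 10.6358·0.097881)
= 37700 / 2.04105 ≈ 18470.92

≈ 18,500 residents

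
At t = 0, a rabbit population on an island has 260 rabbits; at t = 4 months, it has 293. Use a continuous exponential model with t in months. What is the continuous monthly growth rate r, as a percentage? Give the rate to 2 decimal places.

293 = 260 · e^(r·4)
e^(4r) = 293/260 = 1.12692
r = ln(1.12692) / 4 = 0.11949 / 4

r ≈ 2.99% per month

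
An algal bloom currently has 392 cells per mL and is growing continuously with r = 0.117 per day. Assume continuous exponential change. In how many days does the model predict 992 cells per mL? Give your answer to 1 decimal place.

992 = 392 · e^(0.117·t)
t = ln(992/392) / 0.117 = ln(2.53061) / 0.117 = 0.92846 / 0.117

t ≈ 7.9 days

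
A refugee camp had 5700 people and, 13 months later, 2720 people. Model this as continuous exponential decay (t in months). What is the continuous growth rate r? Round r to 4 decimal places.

2720 = 5700 · e^(r·13)
e^(13r) = 2720/5700 = 0.47719
r = ln(0.47719) / 13 = -0.73983 / 13

r ≈ -0.0569 per month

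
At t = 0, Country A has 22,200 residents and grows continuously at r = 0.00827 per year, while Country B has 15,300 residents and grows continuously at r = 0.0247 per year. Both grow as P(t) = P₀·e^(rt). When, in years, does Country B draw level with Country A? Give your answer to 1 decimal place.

t ≈ 22.7 years

22200·e^(0.00827t) = 15300·e^(0.0247t)
22200/15300 = e^((0.0247 − 0.00827)t) → ln(1.45098) = 0.01643·t
t = 0.37224 / 0.01643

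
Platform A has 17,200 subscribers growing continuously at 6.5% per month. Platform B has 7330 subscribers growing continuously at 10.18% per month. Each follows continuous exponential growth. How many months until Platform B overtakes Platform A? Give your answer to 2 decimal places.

17200·e^(0.065t) = 7330·e^(0.1018t)
17200/7330 = e^((0.1018 − 0.065)t) → ln(2.34652) = 0.0368·t
t = 0.85293 / 0.0368

t ≈ 23.18 months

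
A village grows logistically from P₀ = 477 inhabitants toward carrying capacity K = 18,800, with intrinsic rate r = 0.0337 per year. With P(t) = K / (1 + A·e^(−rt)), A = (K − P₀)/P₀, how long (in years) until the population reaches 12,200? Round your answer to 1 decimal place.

t ≈ 126.5 years

A = (18800 − 477)/477 = 38.413
12200 = 18800/(1 + 38.413·e^(−0.0337t)) → 1 + 38.413·e^(−0.0337t) = 1.54098
e^(−0.0337t) = 0.014083 → t = ln(71.00584)/0.0337 = 4.26276/0.0337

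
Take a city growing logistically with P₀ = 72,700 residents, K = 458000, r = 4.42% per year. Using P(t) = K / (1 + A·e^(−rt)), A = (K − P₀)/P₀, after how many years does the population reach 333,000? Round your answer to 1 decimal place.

A = (458000 − 72700)/72700 = 5.29986
333000 = 458000/(1 + 5.29986·e^(−0.0442t)) → 1 + 5.29986·e^(−0.0442t) = 1.37538
e^(−0.0442t) = 0.070827 → t = ln(14.11883)/0.0442 = 2.64751/0.0442

t ≈ 59.9 years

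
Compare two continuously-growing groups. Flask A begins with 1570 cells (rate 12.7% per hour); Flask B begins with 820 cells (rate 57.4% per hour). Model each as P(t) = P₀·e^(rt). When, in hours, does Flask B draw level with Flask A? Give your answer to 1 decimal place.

1570·e^(0.127t) = 820·e^(0.574t)
1570/820 = e^((0.574 − 0.127)t) → ln(1.91463) = 0.447·t
t = 0.64953 / 0.447

t ≈ 1.5 hours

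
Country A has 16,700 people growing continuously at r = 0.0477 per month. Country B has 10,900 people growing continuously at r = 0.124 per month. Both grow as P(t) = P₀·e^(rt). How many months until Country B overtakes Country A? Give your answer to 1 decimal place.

t ≈ 5.6 months

16700·e^(0.0477t) = 10900·e^(0.124t)
16700/10900 = e^((0.124 − 0.0477)t) → ln(1.53211) = 0.0763·t
t = 0.42665 / 0.0763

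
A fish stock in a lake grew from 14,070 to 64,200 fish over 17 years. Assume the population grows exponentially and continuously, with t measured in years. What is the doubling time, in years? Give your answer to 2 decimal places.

r = ln(64200/14070) / 17 = ln(4.5629) / 17 ≈ 0.089292 per year
doubling time = ln 2 / |r| = 0.69315 / 0.089292

doubling time ≈ 7.76 years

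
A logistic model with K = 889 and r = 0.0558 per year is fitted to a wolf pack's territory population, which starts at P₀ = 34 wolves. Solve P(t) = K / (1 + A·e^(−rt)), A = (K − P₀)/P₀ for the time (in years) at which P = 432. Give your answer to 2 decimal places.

A = (889 − 34)/34 = 25.14706
432 = 889/(1 + 25.14706·e^(−0.0558t)) → 1 + 25.14706·e^(−0.0558t) = 2.05787
e^(−0.0558t) = 0.042067 → t = ln(23.7714)/0.0558 = 3.16848/0.0558

t ≈ 56.78 years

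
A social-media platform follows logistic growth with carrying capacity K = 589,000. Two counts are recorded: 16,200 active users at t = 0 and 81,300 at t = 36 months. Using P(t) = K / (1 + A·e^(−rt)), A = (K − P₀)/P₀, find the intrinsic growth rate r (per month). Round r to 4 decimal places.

A = (589000 − 16200)/16200 = 35.35802
81300 = 589000/(1 + 35.35802·e^(−r·36)) → e^(−36r) = (7.24477 − 1)/35.35802 = 0.176615
r = −ln(0.176615)/36 = 1.73378/36

r ≈ 0.0482 per month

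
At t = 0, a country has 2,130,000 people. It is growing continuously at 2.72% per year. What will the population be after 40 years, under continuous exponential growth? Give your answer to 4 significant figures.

≈ 6,323,000 people

P(40) = 2130000 · e^(0.0272·40) = 2130000 · e^(1.088)
= 2130000 · 2.96833 ≈ 6322546.03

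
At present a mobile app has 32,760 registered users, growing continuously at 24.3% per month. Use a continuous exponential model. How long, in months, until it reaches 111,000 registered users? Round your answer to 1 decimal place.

t ≈ 5.0 months

111000 = 32760 · e^(0.243·t)
t = ln(111000/32760) / 0.243 = ln(3.38828) / 0.243 = 1.22032 / 0.243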